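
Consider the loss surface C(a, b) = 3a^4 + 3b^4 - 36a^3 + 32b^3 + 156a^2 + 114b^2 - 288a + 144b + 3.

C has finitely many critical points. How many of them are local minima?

C separates as a function of a plus a function of b, so ∇C=0 decouples.
∂C/∂a = 12(a - 4)(a - 3)(a - 2) = 0 at a ∈ {2, 3, 4}; ∂C/∂b = 12(b + 1)(b + 3)(b + 4) = 0 at b ∈ {-4, -3, -1}.
The Hessian is diagonal: diag(C_aa, C_bb). Second derivatives: C_aa(2)=24, C_aa(3)=-12, C_aa(4)=24; C_bb(-4)=36, C_bb(-3)=-24, C_bb(-1)=72.
Local minima occur where both diagonal entries positive: (2, -4), (2, -1), (4, -4), (4, -1). Count: 4.

4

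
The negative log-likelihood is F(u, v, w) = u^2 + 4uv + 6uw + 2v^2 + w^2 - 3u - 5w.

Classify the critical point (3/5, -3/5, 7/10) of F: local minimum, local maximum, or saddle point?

The Hessian is constant: H = [[2, 4, 6], [4, 4, 0], [6, 0, 2]].
Leading principal minors: Δ₁ = 2, Δ₂ = -8, Δ₃ = -160.
The minors fit neither the all-positive nor the alternating-sign pattern, so H is indefinite: a saddle point.

saddle point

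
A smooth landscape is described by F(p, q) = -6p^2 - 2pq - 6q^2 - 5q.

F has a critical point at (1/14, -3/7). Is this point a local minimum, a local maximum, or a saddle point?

local maximum

The Hessian of F is constant: H = [[-12, -2], [-2, -12]].
det(H) = (-12)·(-12) − (-2)² = 140.
det(H) > 0 and tr(H) = -24 < 0, so H is negative definite and the point is a local maximum.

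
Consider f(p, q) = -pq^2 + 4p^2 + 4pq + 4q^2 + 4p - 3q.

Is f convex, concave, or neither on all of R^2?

neither

The term -pq^2 is cubic, so the Hessian is not constant.
∂²f/∂q² = -2p + 8, which takes both signs as p varies (negative for sufficiently large p). A diagonal entry of the Hessian changing sign means the Hessian is neither positive- nor negative-semidefinite on all of R^2.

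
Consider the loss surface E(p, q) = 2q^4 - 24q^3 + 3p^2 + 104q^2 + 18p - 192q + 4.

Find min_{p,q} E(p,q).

E(p,q) separates as A(p) + B(q) + 4, so its minimum is min A + min B + 4.
A'(p) = 6p + 18 vanishes at p ∈ {-3}; B'(q) = 8(q - 4)(q - 3)(q - 2) vanishes at q ∈ {2, 3, 4}.
Local minima of A (where A''>0): A(-3)=-27. Local minima of B: B(2)=-128, B(4)=-128.
So the global minimum of E is A(-3) + B(2) + 4 = -27 − 128 + 4 = -151, attained at (-3, 2).

-151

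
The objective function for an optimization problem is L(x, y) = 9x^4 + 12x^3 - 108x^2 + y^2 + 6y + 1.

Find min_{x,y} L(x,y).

L(x,y) separates as P(x) + Q(y) + 1, so its minimum is min P + min Q + 1.
P'(x) = 36x(x - 2)(x + 3) vanishes at x ∈ {-3, 0, 2}; Q'(y) = 2y + 6 vanishes at y ∈ {-3}.
Local minima of P (where P''>0): P(-3)=-567, P(2)=-192. Local minima of Q: Q(-3)=-9.
So the global minimum of L is P(-3) + Q(-3) + 1 = -567 − 9 + 1 = -575, attained at (-3, -3).

-575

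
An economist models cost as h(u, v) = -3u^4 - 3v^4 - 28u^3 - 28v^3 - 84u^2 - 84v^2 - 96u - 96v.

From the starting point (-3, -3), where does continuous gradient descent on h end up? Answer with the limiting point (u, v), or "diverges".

h is separable, so gradient descent decouples: u follows -∂h/∂u, v follows -∂h/∂v.
∂h/∂u = -12(u + 1)(u + 2)(u + 4); at u=-3 this is -24, so u increases.
∂h/∂v = -12(v + 1)(v + 2)(v + 4); at v=-3 this is -24, so v increases.
u converges to its nearest critical value -2 (a local min of the u-part); v converges to -2. The iterate converges to (-2, -2).

(-2, -2)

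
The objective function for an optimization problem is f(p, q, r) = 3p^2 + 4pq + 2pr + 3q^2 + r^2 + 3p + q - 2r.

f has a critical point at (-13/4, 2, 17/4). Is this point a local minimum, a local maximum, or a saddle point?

The Hessian is constant: H = [[6, 4, 2], [4, 6, 0], [2, 0, 2]].
Leading principal minors: Δ₁ = 6, Δ₂ = 20, Δ₃ = 16.
All leading minors are positive, so H is positive definite: a local minimum.

local minimum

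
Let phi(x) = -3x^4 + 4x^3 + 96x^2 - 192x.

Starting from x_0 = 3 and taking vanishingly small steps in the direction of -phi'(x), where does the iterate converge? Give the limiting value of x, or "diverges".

1

phi'(x) = -12(x - 4)(x - 1)(x + 4), so phi'(3) = 168.
Gradient descent moves in the -phi' direction, i.e. x is decreasing.
The nearest critical point in that direction is x = 1, where phi'' = 180 > 0 (a local minimum). The iterate converges there.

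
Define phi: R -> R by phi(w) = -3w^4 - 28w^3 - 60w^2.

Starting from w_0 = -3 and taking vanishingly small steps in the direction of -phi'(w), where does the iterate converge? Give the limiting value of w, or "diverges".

phi'(w) = -12w(w + 2)(w + 5), so phi'(-3) = -72.
Gradient descent moves in the -phi' direction, i.e. w is increasing.
The nearest critical point in that direction is w = -2, where phi'' = 72 > 0 (a local minimum). The iterate converges there.

-2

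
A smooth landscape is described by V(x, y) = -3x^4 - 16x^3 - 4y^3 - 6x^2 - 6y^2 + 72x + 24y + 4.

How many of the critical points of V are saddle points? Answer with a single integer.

3

V separates as a function of x plus a function of y, so ∇V=0 decouples.
∂V/∂x = -12(x - 1)(x + 2)(x + 3) = 0 at x ∈ {-3, -2, 1}; ∂V/∂y = -12(y - 1)(y + 2) = 0 at y ∈ {-2, 1}.
The Hessian is diagonal: diag(V_xx, V_yy). Second derivatives: V_xx(-3)=-48, V_xx(-2)=36, V_xx(1)=-144; V_yy(-2)=36, V_yy(1)=-36.
Saddle points occur where the two diagonal entries have opposite signs: (-3, -2), (-2, 1), (1, -2). Count: 3.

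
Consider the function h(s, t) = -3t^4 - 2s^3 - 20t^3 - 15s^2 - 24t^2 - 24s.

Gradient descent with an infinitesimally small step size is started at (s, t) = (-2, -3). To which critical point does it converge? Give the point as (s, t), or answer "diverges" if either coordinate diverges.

h is separable, so gradient descent decouples: s follows -∂h/∂s, t follows -∂h/∂t.
∂h/∂s = -6(s + 1)(s + 4); at s=-2 this is 12, so s decreases.
∂h/∂t = -12t(t + 1)(t + 4); at t=-3 this is -72, so t increases.
s converges to its nearest critical value -4 (a local min of the s-part); t converges to -1. The iterate converges to (-4, -1).

(-4, -1)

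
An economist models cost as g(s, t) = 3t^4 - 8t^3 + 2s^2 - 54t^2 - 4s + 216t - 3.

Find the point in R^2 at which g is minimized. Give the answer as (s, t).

(1, -3)

g(s,t) separates as P(s) + Q(t) − 3, so its minimum is min P + min Q − 3.
P'(s) = 4s - 4 vanishes at s ∈ {1}; Q'(t) = 12(t - 3)(t - 2)(t + 3) vanishes at t ∈ {-3, 2, 3}.
Local minima of P (where P''>0): P(1)=-2. Local minima of Q: Q(-3)=-675, Q(3)=189.
So the global minimum of g is P(1) + Q(-3) − 3 = -2 − 675 − 3 = -680, attained at (1, -3).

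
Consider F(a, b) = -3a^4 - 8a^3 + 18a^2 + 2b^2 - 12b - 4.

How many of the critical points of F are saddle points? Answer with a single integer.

F separates as a function of a plus a function of b, so ∇F=0 decouples.
∂F/∂a = -12a(a - 1)(a + 3) = 0 at a ∈ {-3, 0, 1}; ∂F/∂b = 4(b - 3) = 0 at b ∈ {3}.
The Hessian is diagonal: diag(F_aa, F_bb). Second derivatives: F_aa(-3)=-144, F_aa(0)=36, F_aa(1)=-48; F_bb(3)=4.
Saddle points occur where the two diagonal entries have opposite signs: (-3, 3), (1, 3). Count: 2.

2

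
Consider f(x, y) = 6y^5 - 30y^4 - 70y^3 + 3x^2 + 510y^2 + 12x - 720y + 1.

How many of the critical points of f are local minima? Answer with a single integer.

2

f separates as a function of x plus a function of y, so ∇f=0 decouples.
∂f/∂x = 6(x + 2) = 0 at x ∈ {-2}; ∂f/∂y = 30(y - 4)(y - 2)(y - 1)(y + 3) = 0 at y ∈ {-3, 1, 2, 4}.
The Hessian is diagonal: diag(f_xx, f_yy). Second derivatives: f_xx(-2)=6; f_yy(-3)=-4200, f_yy(1)=360, f_yy(2)=-300, f_yy(4)=1260.
Local minima occur where both diagonal entries positive: (-2, 1), (-2, 4). Count: 2.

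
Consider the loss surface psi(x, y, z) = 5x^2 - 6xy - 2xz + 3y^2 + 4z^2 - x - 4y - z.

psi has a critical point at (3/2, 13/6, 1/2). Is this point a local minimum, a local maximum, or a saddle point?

The Hessian is constant: H = [[10, -6, -2], [-6, 6, 0], [-2, 0, 8]].
Leading principal minors: Δ₁ = 10, Δ₂ = 24, Δ₃ = 168.
All leading minors are positive, so H is positive definite: a local minimum.

local minimum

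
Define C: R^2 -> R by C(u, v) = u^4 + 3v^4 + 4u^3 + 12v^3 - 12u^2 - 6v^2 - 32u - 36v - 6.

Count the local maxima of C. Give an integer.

C separates as a function of u plus a function of v, so ∇C=0 decouples.
∂C/∂u = 4(u - 2)(u + 1)(u + 4) = 0 at u ∈ {-4, -1, 2}; ∂C/∂v = 12(v - 1)(v + 1)(v + 3) = 0 at v ∈ {-3, -1, 1}.
The Hessian is diagonal: diag(C_uu, C_vv). Second derivatives: C_uu(-4)=72, C_uu(-1)=-36, C_uu(2)=72; C_vv(-3)=96, C_vv(-1)=-48, C_vv(1)=96.
Local maxima occur where both diagonal entries negative: (-1, -1). Count: 1.

1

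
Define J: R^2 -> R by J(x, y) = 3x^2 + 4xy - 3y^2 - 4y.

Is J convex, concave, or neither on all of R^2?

neither

J is quadratic, so its Hessian is the constant matrix H = [[6, 4], [4, -6]].
det(H) = -52, tr(H) = 0.
det(H) < 0, so H is indefinite: neither convex nor concave.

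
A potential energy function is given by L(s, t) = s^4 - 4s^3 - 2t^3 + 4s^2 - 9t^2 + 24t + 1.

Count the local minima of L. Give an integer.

L separates as a function of s plus a function of t, so ∇L=0 decouples.
∂L/∂s = 4s(s - 2)(s - 1) = 0 at s ∈ {0, 1, 2}; ∂L/∂t = -6(t - 1)(t + 4) = 0 at t ∈ {-4, 1}.
The Hessian is diagonal: diag(L_ss, L_tt). Second derivatives: L_ss(0)=8, L_ss(1)=-4, L_ss(2)=8; L_tt(-4)=30, L_tt(1)=-30.
Local minima occur where both diagonal entries positive: (0, -4), (2, -4). Count: 2.

2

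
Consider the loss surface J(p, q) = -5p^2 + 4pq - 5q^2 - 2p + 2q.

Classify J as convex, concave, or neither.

J is quadratic, so its Hessian is the constant matrix H = [[-10, 4], [4, -10]].
det(H) = 84, tr(H) = -20.
det(H) > 0 and tr(H) < 0, so H is negative definite everywhere: concave.

concave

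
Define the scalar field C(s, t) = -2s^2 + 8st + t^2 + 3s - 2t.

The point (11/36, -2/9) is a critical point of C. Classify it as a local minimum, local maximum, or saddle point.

saddle point

The Hessian of C is constant: H = [[-4, 8], [8, 2]].
det(H) = (-4)·2 − 8² = -72.
Since det(H) < 0, H is indefinite and the critical point is a saddle point.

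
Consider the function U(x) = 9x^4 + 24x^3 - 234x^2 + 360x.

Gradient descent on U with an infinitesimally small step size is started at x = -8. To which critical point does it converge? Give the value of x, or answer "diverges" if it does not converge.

-5

U'(x) = 36(x - 2)(x - 1)(x + 5), so U'(-8) = -9720.
Gradient descent moves in the -U' direction, i.e. x is increasing.
The nearest critical point in that direction is x = -5, where U'' = 1512 > 0 (a local minimum). The iterate converges there.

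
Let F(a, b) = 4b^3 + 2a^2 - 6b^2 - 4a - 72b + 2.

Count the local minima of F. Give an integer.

1

F separates as a function of a plus a function of b, so ∇F=0 decouples.
∂F/∂a = 4(a - 1) = 0 at a ∈ {1}; ∂F/∂b = 12(b - 3)(b + 2) = 0 at b ∈ {-2, 3}.
The Hessian is diagonal: diag(F_aa, F_bb). Second derivatives: F_aa(1)=4; F_bb(-2)=-60, F_bb(3)=60.
Local minima occur where both diagonal entries positive: (1, 3). Count: 1.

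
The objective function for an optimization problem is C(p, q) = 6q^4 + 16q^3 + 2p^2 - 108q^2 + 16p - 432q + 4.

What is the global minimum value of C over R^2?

C(p,q) separates as A(p) + B(q) + 4, so its minimum is min A + min B + 4.
A'(p) = 4p + 16 vanishes at p ∈ {-4}; B'(q) = 24(q - 3)(q + 2)(q + 3) vanishes at q ∈ {-3, -2, 3}.
Local minima of A (where A''>0): A(-4)=-32. Local minima of B: B(-3)=378, B(3)=-1350.
So the global minimum of C is A(-4) + B(3) + 4 = -32 − 1350 + 4 = -1378, attained at (-4, 3).

-1378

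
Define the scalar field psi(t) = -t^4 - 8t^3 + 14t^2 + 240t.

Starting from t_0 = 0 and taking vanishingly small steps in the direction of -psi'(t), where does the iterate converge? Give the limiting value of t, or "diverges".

-4

psi'(t) = -4(t - 3)(t + 4)(t + 5), so psi'(0) = 240.
Gradient descent moves in the -psi' direction, i.e. t is decreasing.
The nearest critical point in that direction is t = -4, where psi'' = 28 > 0 (a local minimum). The iterate converges there.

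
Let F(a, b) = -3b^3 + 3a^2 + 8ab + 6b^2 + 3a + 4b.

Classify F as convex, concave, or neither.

neither

The term -3b^3 is cubic, so the Hessian is not constant.
∂²F/∂b² = -18b + 12, which takes both signs as b varies (negative for sufficiently large b). A diagonal entry of the Hessian changing sign means the Hessian is neither positive- nor negative-semidefinite on all of R^2.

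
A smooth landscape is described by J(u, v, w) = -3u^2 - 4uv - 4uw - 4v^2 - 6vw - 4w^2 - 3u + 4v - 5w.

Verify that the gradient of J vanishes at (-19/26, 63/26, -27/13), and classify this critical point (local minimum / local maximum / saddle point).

local maximum

∇J = (-6u - 4v - 4w - 3, -4u - 8v - 6w + 4, -4u - 6v - 8w - 5); substituting (-19/26, 63/26, -27/13) gives ∇J = (0, 0, 0), so (-19/26, 63/26, -27/13) is indeed a critical point.
The Hessian is constant: H = [[-6, -4, -4], [-4, -8, -6], [-4, -6, -8]].
Leading principal minors: Δ₁ = -6, Δ₂ = 32, Δ₃ = -104.
The minors alternate sign starting negative (−, +, −), so H is negative definite: a local maximum.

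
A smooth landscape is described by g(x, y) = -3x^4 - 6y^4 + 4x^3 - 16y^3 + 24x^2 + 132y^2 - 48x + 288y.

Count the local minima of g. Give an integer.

g separates as a function of x plus a function of y, so ∇g=0 decouples.
∂g/∂x = -12(x - 2)(x - 1)(x + 2) = 0 at x ∈ {-2, 1, 2}; ∂g/∂y = -24(y - 3)(y + 1)(y + 4) = 0 at y ∈ {-4, -1, 3}.
The Hessian is diagonal: diag(g_xx, g_yy). Second derivatives: g_xx(-2)=-144, g_xx(1)=36, g_xx(2)=-48; g_yy(-4)=-504, g_yy(-1)=288, g_yy(3)=-672.
Local minima occur where both diagonal entries positive: (1, -1). Count: 1.

1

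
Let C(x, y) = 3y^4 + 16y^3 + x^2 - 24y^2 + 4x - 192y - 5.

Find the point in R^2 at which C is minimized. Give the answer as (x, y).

(-2, 2)

C(x,y) separates as P(x) + Q(y) − 5, so its minimum is min P + min Q − 5.
P'(x) = 2x + 4 vanishes at x ∈ {-2}; Q'(y) = 12(y - 2)(y + 2)(y + 4) vanishes at y ∈ {-4, -2, 2}.
Local minima of P (where P''>0): P(-2)=-4. Local minima of Q: Q(-4)=128, Q(2)=-304.
So the global minimum of C is P(-2) + Q(2) − 5 = -4 − 304 − 5 = -313, attained at (-2, 2).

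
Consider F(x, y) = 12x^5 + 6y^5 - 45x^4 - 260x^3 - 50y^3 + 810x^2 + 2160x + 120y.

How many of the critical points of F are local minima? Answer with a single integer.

F separates as a function of x plus a function of y, so ∇F=0 decouples.
∂F/∂x = 60(x - 4)(x - 3)(x + 1)(x + 3) = 0 at x ∈ {-3, -1, 3, 4}; ∂F/∂y = 30(y - 2)(y - 1)(y + 1)(y + 2) = 0 at y ∈ {-2, -1, 1, 2}.
The Hessian is diagonal: diag(F_xx, F_yy). Second derivatives: F_xx(-3)=-5040, F_xx(-1)=2400, F_xx(3)=-1440, F_xx(4)=2100; F_yy(-2)=-360, F_yy(-1)=180, F_yy(1)=-180, F_yy(2)=360.
Local minima occur where both diagonal entries positive: (-1, -1), (-1, 2), (4, -1), (4, 2). Count: 4.

4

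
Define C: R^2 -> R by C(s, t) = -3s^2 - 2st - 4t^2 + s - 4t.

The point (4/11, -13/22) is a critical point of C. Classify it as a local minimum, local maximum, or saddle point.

local maximum

The Hessian of C is constant: H = [[-6, -2], [-2, -8]].
det(H) = (-6)·(-8) − (-2)² = 44.
det(H) > 0 and tr(H) = -14 < 0, so H is negative definite and the point is a local maximum.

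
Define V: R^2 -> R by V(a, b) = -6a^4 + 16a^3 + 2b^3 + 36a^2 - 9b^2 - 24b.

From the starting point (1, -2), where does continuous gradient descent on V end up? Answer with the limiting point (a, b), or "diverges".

V is separable, so gradient descent decouples: a follows -∂V/∂a, b follows -∂V/∂b.
∂V/∂a = -24a(a - 3)(a + 1); at a=1 this is 96, so a decreases.
∂V/∂b = 6(b - 4)(b + 1); at b=-2 this is 36, so b decreases.
The b-coordinate has no critical point in that direction and runs off to infinity.

diverges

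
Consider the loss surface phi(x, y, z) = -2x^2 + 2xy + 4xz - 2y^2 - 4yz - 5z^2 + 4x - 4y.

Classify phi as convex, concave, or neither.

concave

phi is quadratic, so its Hessian is the constant matrix H = [[-4, 2, 4], [2, -4, -4], [4, -4, -10]].
Leading principal minors: -4, 12, -56.
Signs alternate −, +, − ⇒ H ≺ 0 ⇒ concave.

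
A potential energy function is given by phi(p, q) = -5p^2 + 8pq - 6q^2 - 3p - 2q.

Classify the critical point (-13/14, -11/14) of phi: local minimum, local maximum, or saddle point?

The Hessian of phi is constant: H = [[-10, 8], [8, -12]].
det(H) = (-10)·(-12) − 8² = 56.
det(H) > 0 and tr(H) = -22 < 0, so H is negative definite and the point is a local maximum.

local maximum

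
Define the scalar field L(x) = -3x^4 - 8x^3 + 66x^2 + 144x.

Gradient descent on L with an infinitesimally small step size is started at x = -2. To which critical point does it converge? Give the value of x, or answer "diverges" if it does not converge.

L'(x) = -12(x - 3)(x + 1)(x + 4), so L'(-2) = -120.
Gradient descent moves in the -L' direction, i.e. x is increasing.
The nearest critical point in that direction is x = -1, where L'' = 144 > 0 (a local minimum). The iterate converges there.

-1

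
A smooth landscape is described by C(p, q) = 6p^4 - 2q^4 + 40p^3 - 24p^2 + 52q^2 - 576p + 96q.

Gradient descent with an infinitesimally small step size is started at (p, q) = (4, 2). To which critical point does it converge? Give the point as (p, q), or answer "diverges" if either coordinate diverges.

C is separable, so gradient descent decouples: p follows -∂C/∂p, q follows -∂C/∂q.
∂C/∂p = 24(p - 2)(p + 3)(p + 4); at p=4 this is 2688, so p decreases.
∂C/∂q = -8(q - 4)(q + 1)(q + 3); at q=2 this is 240, so q decreases.
p converges to its nearest critical value 2 (a local min of the p-part); q converges to -1. The iterate converges to (2, -1).

(2, -1)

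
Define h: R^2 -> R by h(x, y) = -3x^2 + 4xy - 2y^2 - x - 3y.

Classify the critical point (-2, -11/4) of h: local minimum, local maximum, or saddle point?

local maximum

The Hessian of h is constant: H = [[-6, 4], [4, -4]].
det(H) = (-6)·(-4) − 4² = 8.
det(H) > 0 and tr(H) = -10 < 0, so H is negative definite and the point is a local maximum.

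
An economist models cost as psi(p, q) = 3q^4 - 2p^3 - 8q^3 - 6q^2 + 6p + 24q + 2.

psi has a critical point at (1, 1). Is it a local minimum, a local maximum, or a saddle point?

The mixed partial ∂²psi/∂p∂q is 0, so the Hessian at any point is diag(psi_pp, psi_qq) = diag(-12p, 12(3q^2 - 4q - 1)).
At (1, 1): H = diag(-12, -24).
Both eigenvalues are negative, so H is negative definite: a local maximum.

local maximum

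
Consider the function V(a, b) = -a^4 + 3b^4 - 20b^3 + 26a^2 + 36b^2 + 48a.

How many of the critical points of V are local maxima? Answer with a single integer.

2

V separates as a function of a plus a function of b, so ∇V=0 decouples.
∂V/∂a = -4(a - 4)(a + 1)(a + 3) = 0 at a ∈ {-3, -1, 4}; ∂V/∂b = 12b(b - 3)(b - 2) = 0 at b ∈ {0, 2, 3}.
The Hessian is diagonal: diag(V_aa, V_bb). Second derivatives: V_aa(-3)=-56, V_aa(-1)=40, V_aa(4)=-140; V_bb(0)=72, V_bb(2)=-24, V_bb(3)=36.
Local maxima occur where both diagonal entries negative: (-3, 2), (4, 2). Count: 2.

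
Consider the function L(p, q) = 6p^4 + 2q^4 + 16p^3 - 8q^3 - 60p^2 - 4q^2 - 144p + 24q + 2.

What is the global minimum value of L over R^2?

-320

L(p,q) separates as A(p) + B(q) + 2, so its minimum is min A + min B + 2.
A'(p) = 24(p - 2)(p + 1)(p + 3) vanishes at p ∈ {-3, -1, 2}; B'(q) = 8(q - 3)(q - 1)(q + 1) vanishes at q ∈ {-1, 1, 3}.
Local minima of A (where A''>0): A(-3)=-54, A(2)=-304. Local minima of B: B(-1)=-18, B(3)=-18.
So the global minimum of L is A(2) + B(-1) + 2 = -304 − 18 + 2 = -320, attained at (2, -1).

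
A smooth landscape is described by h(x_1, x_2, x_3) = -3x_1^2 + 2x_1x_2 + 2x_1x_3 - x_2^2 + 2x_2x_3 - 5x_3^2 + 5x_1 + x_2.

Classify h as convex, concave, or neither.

h is quadratic, so its Hessian is the constant matrix H = [[-6, 2, 2], [2, -2, 2], [2, 2, -10]].
Leading principal minors: -6, 8, -32.
Signs alternate −, +, − ⇒ H ≺ 0 ⇒ concave.

concave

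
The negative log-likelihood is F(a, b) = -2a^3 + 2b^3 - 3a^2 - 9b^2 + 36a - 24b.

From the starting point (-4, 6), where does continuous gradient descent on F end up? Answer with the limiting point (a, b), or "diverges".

F is separable, so gradient descent decouples: a follows -∂F/∂a, b follows -∂F/∂b.
∂F/∂a = -6(a - 2)(a + 3); at a=-4 this is -36, so a increases.
∂F/∂b = 6(b - 4)(b + 1); at b=6 this is 84, so b decreases.
a converges to its nearest critical value -3 (a local min of the a-part); b converges to 4. The iterate converges to (-3, 4).

(-3, 4)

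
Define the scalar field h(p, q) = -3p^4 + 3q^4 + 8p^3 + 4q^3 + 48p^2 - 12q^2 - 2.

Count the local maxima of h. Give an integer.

h separates as a function of p plus a function of q, so ∇h=0 decouples.
∂h/∂p = -12p(p - 4)(p + 2) = 0 at p ∈ {-2, 0, 4}; ∂h/∂q = 12q(q - 1)(q + 2) = 0 at q ∈ {-2, 0, 1}.
The Hessian is diagonal: diag(h_pp, h_qq). Second derivatives: h_pp(-2)=-144, h_pp(0)=96, h_pp(4)=-288; h_qq(-2)=72, h_qq(0)=-24, h_qq(1)=36.
Local maxima occur where both diagonal entries negative: (-2, 0), (4, 0). Count: 2.

2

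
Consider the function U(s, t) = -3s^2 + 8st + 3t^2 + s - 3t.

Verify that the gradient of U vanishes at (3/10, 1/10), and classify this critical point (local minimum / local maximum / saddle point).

∇U = (-6s + 8t + 1, 8s + 6t - 3); substituting (3/10, 1/10) gives ∇U = (0, 0), so (3/10, 1/10) is indeed a critical point.
The Hessian of U is constant: H = [[-6, 8], [8, 6]].
det(H) = (-6)·6 − 8² = -100.
Since det(H) < 0, H is indefinite and the critical point is a saddle point.

saddle point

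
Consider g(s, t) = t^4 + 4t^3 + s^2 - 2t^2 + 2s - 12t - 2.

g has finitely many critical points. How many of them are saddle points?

1

g separates as a function of s plus a function of t, so ∇g=0 decouples.
∂g/∂s = 2(s + 1) = 0 at s ∈ {-1}; ∂g/∂t = 4(t - 1)(t + 1)(t + 3) = 0 at t ∈ {-3, -1, 1}.
The Hessian is diagonal: diag(g_ss, g_tt). Second derivatives: g_ss(-1)=2; g_tt(-3)=32, g_tt(-1)=-16, g_tt(1)=32.
Saddle points occur where the two diagonal entries have opposite signs: (-1, -1). Count: 1.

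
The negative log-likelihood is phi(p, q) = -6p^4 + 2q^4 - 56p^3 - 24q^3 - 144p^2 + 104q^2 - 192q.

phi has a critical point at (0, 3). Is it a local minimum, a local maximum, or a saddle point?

The mixed partial ∂²phi/∂p∂q is 0, so the Hessian at any point is diag(phi_pp, phi_qq) = diag(-24(3p^2 + 14p + 12), 8(3q^2 - 18q + 26)).
At (0, 3): H = diag(-288, -8).
Both eigenvalues are negative, so H is negative definite: a local maximum.

local maximum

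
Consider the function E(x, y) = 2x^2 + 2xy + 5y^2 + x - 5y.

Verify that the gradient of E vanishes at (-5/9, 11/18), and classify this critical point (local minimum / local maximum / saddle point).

∇E = (4x + 2y + 1, 2x + 10y - 5); substituting (-5/9, 11/18) gives ∇E = (0, 0), so (-5/9, 11/18) is indeed a critical point.
The Hessian of E is constant: H = [[4, 2], [2, 10]].
det(H) = 4·10 − 2² = 36.
det(H) > 0 and tr(H) = 14 > 0, so H is positive definite and the point is a local minimum.

local minimum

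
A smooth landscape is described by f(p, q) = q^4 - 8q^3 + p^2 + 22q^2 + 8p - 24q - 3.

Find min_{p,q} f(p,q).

f(p,q) separates as A(p) + B(q) − 3, so its minimum is min A + min B − 3.
A'(p) = 2p + 8 vanishes at p ∈ {-4}; B'(q) = 4(q - 3)(q - 2)(q - 1) vanishes at q ∈ {1, 2, 3}.
Local minima of A (where A''>0): A(-4)=-16. Local minima of B: B(1)=-9, B(3)=-9.
So the global minimum of f is A(-4) + B(1) − 3 = -16 − 9 − 3 = -28, attained at (-4, 1).

-28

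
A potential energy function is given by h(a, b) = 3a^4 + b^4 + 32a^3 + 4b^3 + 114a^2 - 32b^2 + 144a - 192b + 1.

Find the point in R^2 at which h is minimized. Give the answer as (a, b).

h(a,b) separates as P(a) + Q(b) + 1, so its minimum is min P + min Q + 1.
P'(a) = 12(a + 1)(a + 3)(a + 4) vanishes at a ∈ {-4, -3, -1}; Q'(b) = 4(b - 4)(b + 3)(b + 4) vanishes at b ∈ {-4, -3, 4}.
Local minima of P (where P''>0): P(-4)=-32, P(-1)=-59. Local minima of Q: Q(-4)=256, Q(4)=-768.
So the global minimum of h is P(-1) + Q(4) + 1 = -59 − 768 + 1 = -826, attained at (-1, 4).

(-1, 4)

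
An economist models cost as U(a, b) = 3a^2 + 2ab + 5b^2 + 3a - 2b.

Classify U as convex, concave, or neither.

U is quadratic, so its Hessian is the constant matrix H = [[6, 2], [2, 10]].
det(H) = 56, tr(H) = 16.
det(H) > 0 and tr(H) > 0, so H is positive definite everywhere: convex.

convex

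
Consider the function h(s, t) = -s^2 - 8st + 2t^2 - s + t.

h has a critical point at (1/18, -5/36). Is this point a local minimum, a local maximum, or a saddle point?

The Hessian of h is constant: H = [[-2, -8], [-8, 4]].
det(H) = (-2)·4 − (-8)² = -72.
Since det(H) < 0, H is indefinite and the critical point is a saddle point.

saddle point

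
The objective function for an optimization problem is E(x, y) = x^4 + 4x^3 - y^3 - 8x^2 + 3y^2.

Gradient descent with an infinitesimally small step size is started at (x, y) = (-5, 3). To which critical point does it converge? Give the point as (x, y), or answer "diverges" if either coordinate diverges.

diverges

E is separable, so gradient descent decouples: x follows -∂E/∂x, y follows -∂E/∂y.
∂E/∂x = 4x(x - 1)(x + 4); at x=-5 this is -120, so x increases.
∂E/∂y = -3y(y - 2); at y=3 this is -9, so y increases.
The y-coordinate has no critical point in that direction and runs off to infinity.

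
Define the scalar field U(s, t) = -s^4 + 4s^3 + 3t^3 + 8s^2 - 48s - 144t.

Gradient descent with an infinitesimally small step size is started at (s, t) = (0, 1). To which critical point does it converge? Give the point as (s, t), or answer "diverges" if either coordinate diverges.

(2, 4)

U is separable, so gradient descent decouples: s follows -∂U/∂s, t follows -∂U/∂t.
∂U/∂s = -4(s - 3)(s - 2)(s + 2); at s=0 this is -48, so s increases.
∂U/∂t = 9(t - 4)(t + 4); at t=1 this is -135, so t increases.
s converges to its nearest critical value 2 (a local min of the s-part); t converges to 4. The iterate converges to (2, 4).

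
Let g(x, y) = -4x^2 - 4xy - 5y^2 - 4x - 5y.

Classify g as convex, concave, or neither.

concave

g is quadratic, so its Hessian is the constant matrix H = [[-8, -4], [-4, -10]].
det(H) = 64, tr(H) = -18.
det(H) > 0 and tr(H) < 0, so H is negative definite everywhere: concave.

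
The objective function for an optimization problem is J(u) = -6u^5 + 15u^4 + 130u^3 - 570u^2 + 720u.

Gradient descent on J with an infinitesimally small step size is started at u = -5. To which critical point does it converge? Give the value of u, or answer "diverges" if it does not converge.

-4

J'(u) = -30(u - 3)(u - 2)(u - 1)(u + 4), so J'(-5) = -10080.
Gradient descent moves in the -J' direction, i.e. u is increasing.
The nearest critical point in that direction is u = -4, where J'' = 6300 > 0 (a local minimum). The iterate converges there.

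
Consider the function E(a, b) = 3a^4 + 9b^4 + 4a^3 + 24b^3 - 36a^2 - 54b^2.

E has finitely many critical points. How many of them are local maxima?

1

E separates as a function of a plus a function of b, so ∇E=0 decouples.
∂E/∂a = 12a(a - 2)(a + 3) = 0 at a ∈ {-3, 0, 2}; ∂E/∂b = 36b(b - 1)(b + 3) = 0 at b ∈ {-3, 0, 1}.
The Hessian is diagonal: diag(E_aa, E_bb). Second derivatives: E_aa(-3)=180, E_aa(0)=-72, E_aa(2)=120; E_bb(-3)=432, E_bb(0)=-108, E_bb(1)=144.
Local maxima occur where both diagonal entries negative: (0, 0). Count: 1.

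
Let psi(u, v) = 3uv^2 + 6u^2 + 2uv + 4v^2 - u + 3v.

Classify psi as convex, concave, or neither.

neither

The term 3uv^2 is cubic, so the Hessian is not constant.
∂²psi/∂v² = 6u + 8, which takes both signs as u varies (negative for sufficiently negative u). A diagonal entry of the Hessian changing sign means the Hessian is neither positive- nor negative-semidefinite on all of R^2.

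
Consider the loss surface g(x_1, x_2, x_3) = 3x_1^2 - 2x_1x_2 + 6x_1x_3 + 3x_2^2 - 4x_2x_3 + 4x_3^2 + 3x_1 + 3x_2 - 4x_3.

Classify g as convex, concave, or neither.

convex

g is quadratic, so its Hessian is the constant matrix H = [[6, -2, 6], [-2, 6, -4], [6, -4, 8]].
Leading principal minors: 6, 32, 40.
All positive ⇒ H ≻ 0 ⇒ convex.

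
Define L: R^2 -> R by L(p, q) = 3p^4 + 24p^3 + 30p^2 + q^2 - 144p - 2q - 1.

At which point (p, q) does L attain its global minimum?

(1, 1)

L(p,q) separates as A(p) + B(q) − 1, so its minimum is min A + min B − 1.
A'(p) = 12(p - 1)(p + 3)(p + 4) vanishes at p ∈ {-4, -3, 1}; B'(q) = 2q - 2 vanishes at q ∈ {1}.
Local minima of A (where A''>0): A(-4)=288, A(1)=-87. Local minima of B: B(1)=-1.
So the global minimum of L is A(1) + B(1) − 1 = -87 − 1 − 1 = -89, attained at (1, 1).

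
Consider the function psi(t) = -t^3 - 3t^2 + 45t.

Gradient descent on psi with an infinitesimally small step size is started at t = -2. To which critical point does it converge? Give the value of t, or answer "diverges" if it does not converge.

psi'(t) = -3(t - 3)(t + 5), so psi'(-2) = 45.
Gradient descent moves in the -psi' direction, i.e. t is decreasing.
The nearest critical point in that direction is t = -5, where psi'' = 24 > 0 (a local minimum). The iterate converges there.

-5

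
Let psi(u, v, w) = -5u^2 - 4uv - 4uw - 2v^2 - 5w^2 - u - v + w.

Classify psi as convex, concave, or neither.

psi is quadratic, so its Hessian is the constant matrix H = [[-10, -4, -4], [-4, -4, 0], [-4, 0, -10]].
Leading principal minors: -10, 24, -176.
Signs alternate −, +, − ⇒ H ≺ 0 ⇒ concave.

concave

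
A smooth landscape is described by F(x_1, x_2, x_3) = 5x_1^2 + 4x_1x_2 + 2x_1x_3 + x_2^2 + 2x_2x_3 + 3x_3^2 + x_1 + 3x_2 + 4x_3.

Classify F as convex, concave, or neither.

F is quadratic, so its Hessian is the constant matrix H = [[10, 4, 2], [4, 2, 2], [2, 2, 6]].
Leading principal minors: 10, 4, 8.
All positive ⇒ H ≻ 0 ⇒ convex.

convex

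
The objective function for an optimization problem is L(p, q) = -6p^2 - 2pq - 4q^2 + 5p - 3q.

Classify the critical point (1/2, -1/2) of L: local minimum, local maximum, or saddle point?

The Hessian of L is constant: H = [[-12, -2], [-2, -8]].
det(H) = (-12)·(-8) − (-2)² = 92.
det(H) > 0 and tr(H) = -20 < 0, so H is negative definite and the point is a local maximum.

local maximum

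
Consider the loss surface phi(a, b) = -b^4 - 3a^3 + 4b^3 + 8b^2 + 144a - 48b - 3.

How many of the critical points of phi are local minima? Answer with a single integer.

1

phi separates as a function of a plus a function of b, so ∇phi=0 decouples.
∂phi/∂a = -9(a - 4)(a + 4) = 0 at a ∈ {-4, 4}; ∂phi/∂b = -4(b - 3)(b - 2)(b + 2) = 0 at b ∈ {-2, 2, 3}.
The Hessian is diagonal: diag(phi_aa, phi_bb). Second derivatives: phi_aa(-4)=72, phi_aa(4)=-72; phi_bb(-2)=-80, phi_bb(2)=16, phi_bb(3)=-20.
Local minima occur where both diagonal entries positive: (-4, 2). Count: 1.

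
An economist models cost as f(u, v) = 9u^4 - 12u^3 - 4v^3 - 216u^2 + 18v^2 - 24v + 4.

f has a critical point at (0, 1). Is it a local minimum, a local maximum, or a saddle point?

The mixed partial ∂²f/∂u∂v is 0, so the Hessian at any point is diag(f_uu, f_vv) = diag(36(3u^2 - 2u - 12), 12(-2v + 3)).
At (0, 1): H = diag(-432, 12).
The eigenvalues have opposite signs, so H is indefinite: a saddle point.

saddle point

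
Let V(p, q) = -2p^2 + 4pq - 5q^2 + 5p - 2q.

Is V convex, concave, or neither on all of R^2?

concave

V is quadratic, so its Hessian is the constant matrix H = [[-4, 4], [4, -10]].
det(H) = 24, tr(H) = -14.
det(H) > 0 and tr(H) < 0, so H is negative definite everywhere: concave.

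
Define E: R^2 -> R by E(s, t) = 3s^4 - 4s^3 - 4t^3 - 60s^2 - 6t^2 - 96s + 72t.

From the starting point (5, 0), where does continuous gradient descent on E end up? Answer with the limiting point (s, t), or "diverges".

E is separable, so gradient descent decouples: s follows -∂E/∂s, t follows -∂E/∂t.
∂E/∂s = 12(s - 4)(s + 1)(s + 2); at s=5 this is 504, so s decreases.
∂E/∂t = -12(t - 2)(t + 3); at t=0 this is 72, so t decreases.
s converges to its nearest critical value 4 (a local min of the s-part); t converges to -3. The iterate converges to (4, -3).

(4, -3)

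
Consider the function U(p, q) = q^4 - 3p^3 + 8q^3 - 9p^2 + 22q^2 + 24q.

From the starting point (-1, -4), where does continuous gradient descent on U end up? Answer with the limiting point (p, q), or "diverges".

U is separable, so gradient descent decouples: p follows -∂U/∂p, q follows -∂U/∂q.
∂U/∂p = -9p(p + 2); at p=-1 this is 9, so p decreases.
∂U/∂q = 4(q + 1)(q + 2)(q + 3); at q=-4 this is -24, so q increases.
p converges to its nearest critical value -2 (a local min of the p-part); q converges to -3. The iterate converges to (-2, -3).

(-2, -3)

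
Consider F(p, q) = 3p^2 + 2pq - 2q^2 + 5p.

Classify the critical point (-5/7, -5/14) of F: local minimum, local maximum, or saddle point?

The Hessian of F is constant: H = [[6, 2], [2, -4]].
det(H) = 6·(-4) − 2² = -28.
Since det(H) < 0, H is indefinite and the critical point is a saddle point.

saddle point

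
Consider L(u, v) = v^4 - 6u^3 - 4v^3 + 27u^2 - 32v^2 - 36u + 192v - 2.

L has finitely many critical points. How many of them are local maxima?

1

L separates as a function of u plus a function of v, so ∇L=0 decouples.
∂L/∂u = -18(u - 2)(u - 1) = 0 at u ∈ {1, 2}; ∂L/∂v = 4(v - 4)(v - 3)(v + 4) = 0 at v ∈ {-4, 3, 4}.
The Hessian is diagonal: diag(L_uu, L_vv). Second derivatives: L_uu(1)=18, L_uu(2)=-18; L_vv(-4)=224, L_vv(3)=-28, L_vv(4)=32.
Local maxima occur where both diagonal entries negative: (2, 3). Count: 1.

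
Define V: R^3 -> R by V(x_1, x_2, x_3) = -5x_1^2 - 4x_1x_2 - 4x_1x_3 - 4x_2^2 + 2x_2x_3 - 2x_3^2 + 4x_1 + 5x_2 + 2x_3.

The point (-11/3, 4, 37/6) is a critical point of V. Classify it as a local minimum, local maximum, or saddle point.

The Hessian is constant: H = [[-10, -4, -4], [-4, -8, 2], [-4, 2, -4]].
Leading principal minors: Δ₁ = -10, Δ₂ = 64, Δ₃ = -24.
The minors alternate sign starting negative (−, +, −), so H is negative definite: a local maximum.

local maximum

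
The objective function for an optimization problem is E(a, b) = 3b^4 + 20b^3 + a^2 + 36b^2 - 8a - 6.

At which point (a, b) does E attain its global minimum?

E(a,b) separates as P(a) + Q(b) − 6, so its minimum is min P + min Q − 6.
P'(a) = 2a - 8 vanishes at a ∈ {4}; Q'(b) = 12b(b + 2)(b + 3) vanishes at b ∈ {-3, -2, 0}.
Local minima of P (where P''>0): P(4)=-16. Local minima of Q: Q(-3)=27, Q(0)=0.
So the global minimum of E is P(4) + Q(0) − 6 = -16 + 0 − 6 = -22, attained at (4, 0).

(4, 0)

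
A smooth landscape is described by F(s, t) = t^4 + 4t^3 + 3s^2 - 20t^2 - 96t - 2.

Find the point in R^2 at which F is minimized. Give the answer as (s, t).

F(s,t) separates as P(s) + Q(t) − 2, so its minimum is min P + min Q − 2.
P'(s) = 6s vanishes at s ∈ {0}; Q'(t) = 4(t - 3)(t + 2)(t + 4) vanishes at t ∈ {-4, -2, 3}.
Local minima of P (where P''>0): P(0)=0. Local minima of Q: Q(-4)=64, Q(3)=-279.
So the global minimum of F is P(0) + Q(3) − 2 = 0 − 279 − 2 = -281, attained at (0, 3).

(0, 3)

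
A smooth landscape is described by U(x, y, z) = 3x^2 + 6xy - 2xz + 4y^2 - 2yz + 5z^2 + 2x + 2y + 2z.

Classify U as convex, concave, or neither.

convex

U is quadratic, so its Hessian is the constant matrix H = [[6, 6, -2], [6, 8, -2], [-2, -2, 10]].
Leading principal minors: 6, 12, 112.
All positive ⇒ H ≻ 0 ⇒ convex.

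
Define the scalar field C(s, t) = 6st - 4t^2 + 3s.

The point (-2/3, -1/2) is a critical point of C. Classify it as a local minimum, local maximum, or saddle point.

The Hessian of C is constant: H = [[0, 6], [6, -8]].
det(H) = 0·(-8) − 6² = -36.
Since det(H) < 0, H is indefinite and the critical point is a saddle point.

saddle point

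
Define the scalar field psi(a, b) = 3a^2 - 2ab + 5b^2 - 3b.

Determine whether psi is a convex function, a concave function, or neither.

convex

psi is quadratic, so its Hessian is the constant matrix H = [[6, -2], [-2, 10]].
det(H) = 56, tr(H) = 16.
det(H) > 0 and tr(H) > 0, so H is positive definite everywhere: convex.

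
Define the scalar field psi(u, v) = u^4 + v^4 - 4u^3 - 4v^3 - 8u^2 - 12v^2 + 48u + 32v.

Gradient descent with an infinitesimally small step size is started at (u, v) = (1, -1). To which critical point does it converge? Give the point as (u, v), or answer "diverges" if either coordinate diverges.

(-2, -2)

psi is separable, so gradient descent decouples: u follows -∂psi/∂u, v follows -∂psi/∂v.
∂psi/∂u = 4(u - 3)(u - 2)(u + 2); at u=1 this is 24, so u decreases.
∂psi/∂v = 4(v - 4)(v - 1)(v + 2); at v=-1 this is 40, so v decreases.
u converges to its nearest critical value -2 (a local min of the u-part); v converges to -2. The iterate converges to (-2, -2).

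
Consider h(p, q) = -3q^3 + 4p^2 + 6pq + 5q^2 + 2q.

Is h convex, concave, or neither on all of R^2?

neither

The term -3q^3 is cubic, so the Hessian is not constant.
∂²h/∂q² = -18q + 10, which takes both signs as q varies (negative for sufficiently large q). A diagonal entry of the Hessian changing sign means the Hessian is neither positive- nor negative-semidefinite on all of R^2.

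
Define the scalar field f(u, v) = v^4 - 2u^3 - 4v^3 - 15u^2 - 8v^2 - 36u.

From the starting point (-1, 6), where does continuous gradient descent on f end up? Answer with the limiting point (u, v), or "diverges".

f is separable, so gradient descent decouples: u follows -∂f/∂u, v follows -∂f/∂v.
∂f/∂u = -6(u + 2)(u + 3); at u=-1 this is -12, so u increases.
∂f/∂v = 4v(v - 4)(v + 1); at v=6 this is 336, so v decreases.
The u-coordinate has no critical point in that direction and runs off to infinity.

diverges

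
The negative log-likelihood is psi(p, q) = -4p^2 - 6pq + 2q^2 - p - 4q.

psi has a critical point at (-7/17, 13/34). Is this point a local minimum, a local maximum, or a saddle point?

The Hessian of psi is constant: H = [[-8, -6], [-6, 4]].
det(H) = (-8)·4 − (-6)² = -68.
Since det(H) < 0, H is indefinite and the critical point is a saddle point.

saddle point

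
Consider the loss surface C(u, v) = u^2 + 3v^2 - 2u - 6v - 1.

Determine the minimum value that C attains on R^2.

C(u,v) separates as P(u) + Q(v) − 1, so its minimum is min P + min Q − 1.
P'(u) = 2u - 2 vanishes at u ∈ {1}; Q'(v) = 6v - 6 vanishes at v ∈ {1}.
Local minima of P (where P''>0): P(1)=-1. Local minima of Q: Q(1)=-3.
So the global minimum of C is P(1) + Q(1) − 1 = -1 − 3 − 1 = -5, attained at (1, 1).

-5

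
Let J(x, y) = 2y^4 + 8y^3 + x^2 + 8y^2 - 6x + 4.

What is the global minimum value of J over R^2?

-5

J(x,y) separates as P(x) + Q(y) + 4, so its minimum is min P + min Q + 4.
P'(x) = 2x - 6 vanishes at x ∈ {3}; Q'(y) = 8y(y + 1)(y + 2) vanishes at y ∈ {-2, -1, 0}.
Local minima of P (where P''>0): P(3)=-9. Local minima of Q: Q(-2)=0, Q(0)=0.
So the global minimum of J is P(3) + Q(-2) + 4 = -9 + 0 + 4 = -5, attained at (3, -2).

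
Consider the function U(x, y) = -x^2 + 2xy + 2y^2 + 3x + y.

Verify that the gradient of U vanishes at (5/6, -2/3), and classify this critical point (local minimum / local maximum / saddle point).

∇U = (-2x + 2y + 3, 2x + 4y + 1); substituting (5/6, -2/3) gives ∇U = (0, 0), so (5/6, -2/3) is indeed a critical point.
The Hessian of U is constant: H = [[-2, 2], [2, 4]].
det(H) = (-2)·4 − 2² = -12.
Since det(H) < 0, H is indefinite and the critical point is a saddle point.

saddle point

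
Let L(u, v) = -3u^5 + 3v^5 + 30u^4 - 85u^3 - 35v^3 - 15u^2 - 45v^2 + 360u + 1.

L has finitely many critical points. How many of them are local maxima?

L separates as a function of u plus a function of v, so ∇L=0 decouples.
∂L/∂u = -15(u - 4)(u - 3)(u - 2)(u + 1) = 0 at u ∈ {-1, 2, 3, 4}; ∂L/∂v = 15v(v - 3)(v + 1)(v + 2) = 0 at v ∈ {-2, -1, 0, 3}.
The Hessian is diagonal: diag(L_uu, L_vv). Second derivatives: L_uu(-1)=900, L_uu(2)=-90, L_uu(3)=60, L_uu(4)=-150; L_vv(-2)=-150, L_vv(-1)=60, L_vv(0)=-90, L_vv(3)=900.
Local maxima occur where both diagonal entries negative: (2, -2), (2, 0), (4, -2), (4, 0). Count: 4.

4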